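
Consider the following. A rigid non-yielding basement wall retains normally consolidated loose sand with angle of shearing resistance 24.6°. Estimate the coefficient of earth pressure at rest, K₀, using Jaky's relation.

K₀ = 1 − sin φ' = 1 − sin 24.6° = 0.5837.

0.584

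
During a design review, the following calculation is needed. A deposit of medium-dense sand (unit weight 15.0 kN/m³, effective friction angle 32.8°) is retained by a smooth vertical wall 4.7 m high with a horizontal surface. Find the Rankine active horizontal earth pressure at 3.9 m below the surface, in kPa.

K_a = (1 − sin φ)/(1 + sin φ) = 0.2973.
σ_h = K_a γ z = 0.2973 × 15.0 × 3.9 = 17.39 kPa.

17.4 kPa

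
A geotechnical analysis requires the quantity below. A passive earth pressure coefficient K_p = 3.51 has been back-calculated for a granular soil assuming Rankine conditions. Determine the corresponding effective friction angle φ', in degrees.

33.8°

K_p = (1+sin φ)/(1−sin φ) ⇒ sin φ = (K_p − 1)/(K_p + 1) = 0.5565.
φ = arcsin(0.5565) = 33.82°.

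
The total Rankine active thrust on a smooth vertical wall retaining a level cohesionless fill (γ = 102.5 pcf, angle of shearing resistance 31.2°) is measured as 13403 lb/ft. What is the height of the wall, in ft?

K_a = 0.3175. P_a = ½ K_a γ H² ⇒ H = √(2P_a/(K_a γ)).
H = √(2×13403/(0.3175×102.5)) = 28.70 ft.

28.7 ft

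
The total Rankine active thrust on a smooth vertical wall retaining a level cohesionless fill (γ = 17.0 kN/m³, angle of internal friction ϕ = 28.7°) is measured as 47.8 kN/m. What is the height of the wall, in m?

K_a = 0.3511. P_a = ½ K_a γ H² ⇒ H = √(2P_a/(K_a γ)).
H = √(2×47.8/(0.3511×17.0)) = 4.002 m.

4.00 m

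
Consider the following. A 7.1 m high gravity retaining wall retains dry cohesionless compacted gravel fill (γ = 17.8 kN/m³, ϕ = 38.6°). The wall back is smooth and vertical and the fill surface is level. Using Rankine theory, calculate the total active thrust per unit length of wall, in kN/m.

K_a = tan²(45° − φ/2) = 0.2316.
P_a = ½ K_a γ H² = 0.5 × 0.2316 × 17.8 × 7.1² = 103.9 kN/m.

104 kN/m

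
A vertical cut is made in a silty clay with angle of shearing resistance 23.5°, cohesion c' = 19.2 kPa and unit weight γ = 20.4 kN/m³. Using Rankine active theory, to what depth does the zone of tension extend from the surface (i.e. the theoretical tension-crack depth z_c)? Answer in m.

K_a = tan²(45° − 23.5°/2) = 0.4298; √K_a = 0.6556.
The active pressure is zero where K_a γ z = 2c√K_a, so z_c = 2c/(γ√K_a) = 2×19.2/(20.4×0.6556) = 2.871 m.

2.87 m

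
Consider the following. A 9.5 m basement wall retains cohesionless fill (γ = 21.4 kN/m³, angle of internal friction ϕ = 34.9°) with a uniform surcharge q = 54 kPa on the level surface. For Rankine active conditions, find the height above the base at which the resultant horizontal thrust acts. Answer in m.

K_a = 0.2721.
Triangular part P₁ = ½K_aγH² = 262.8 at H/3 = 3.167 m; rectangular part P₂ = K_a q H = 139.6 at H/2 = 4.750 m.
ȳ = (P₁·3.167 + P₂·4.750)/(P₁+P₂) = 3.716 m.

3.72 m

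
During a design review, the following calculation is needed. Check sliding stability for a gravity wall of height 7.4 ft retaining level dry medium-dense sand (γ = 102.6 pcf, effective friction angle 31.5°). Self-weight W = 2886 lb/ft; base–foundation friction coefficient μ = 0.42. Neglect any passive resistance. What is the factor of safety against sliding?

1.38

K_a = tan²(45° − 31.5°/2) = 0.3136.
P_a = ½K_aγH² = 0.5×0.3136×102.6×7.4² = 881.0 lb/ft, acting at H/3 = 2.467 ft above the base.
FS_sliding = μW / P_a = 0.42×2886 / 881.0 = 1.376.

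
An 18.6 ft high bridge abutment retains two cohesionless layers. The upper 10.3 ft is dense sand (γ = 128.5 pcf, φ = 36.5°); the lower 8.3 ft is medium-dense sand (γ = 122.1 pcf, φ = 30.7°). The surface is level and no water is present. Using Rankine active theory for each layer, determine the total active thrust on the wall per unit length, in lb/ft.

6650 lb/ft

K_a1 = tan²(45°−36.5°/2) = 0.2541; K_a2 = tan²(45°−30.7°/2) = 0.3240.
Layer 1: σ at base = K_a1 γ₁ h₁ = 336.3 psf; P₁ = ½×336.3×10.3 = 1732.
Layer 2: σ_v at top = γ₁h₁ = 1324; σ_h top = K_a2×1324 = 428.9; σ_h base = K_a2×(1324+122.1×8.3) = 757.2.
P₂ = ½(428.9+757.2)×8.3 = 4922. Total P_a = 1732+4922 = 6654 lb/ft.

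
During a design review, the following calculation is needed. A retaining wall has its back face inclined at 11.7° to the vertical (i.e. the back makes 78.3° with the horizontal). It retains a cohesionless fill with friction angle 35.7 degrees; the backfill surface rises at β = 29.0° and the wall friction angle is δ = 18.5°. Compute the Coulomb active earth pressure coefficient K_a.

0.562

K_a = sin²(α+φ) / [sin²α · sin(α−δ) · (1 + √{sin(φ+δ)sin(φ−β) / (sin(α−δ)sin(α+β))})²].
With α = 78.3°, φ = 35.7°, δ = 18.5°, β = 29.0°: K_a = 0.5620.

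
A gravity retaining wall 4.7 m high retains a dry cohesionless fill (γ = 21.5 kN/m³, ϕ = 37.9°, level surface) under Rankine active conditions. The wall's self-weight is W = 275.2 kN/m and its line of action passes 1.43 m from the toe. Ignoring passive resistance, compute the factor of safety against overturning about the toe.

K_a = tan²(45° − 37.9°/2) = 0.2389.
P_a = ½K_aγH² = 0.5×0.2389×21.5×4.7² = 56.74 kN/m, acting at H/3 = 1.567 m above the base.
Overturning moment M_o = P_a × H/3 = 56.74 × 1.567 = 88.89.
Resisting moment M_r = W × 1.43 = 275.2 × 1.43 = 393.5.
FS_overturning = M_r/M_o = 393.5/88.89 = 4.427.

4.43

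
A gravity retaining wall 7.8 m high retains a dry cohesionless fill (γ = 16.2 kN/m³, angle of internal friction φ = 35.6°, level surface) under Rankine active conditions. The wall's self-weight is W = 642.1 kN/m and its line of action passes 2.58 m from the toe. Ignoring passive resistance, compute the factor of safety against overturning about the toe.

4.90

K_a = tan²(45° − 35.6°/2) = 0.2641.
P_a = ½K_aγH² = 0.5×0.2641×16.2×7.8² = 130.2 kN/m, acting at H/3 = 2.600 m above the base.
Overturning moment M_o = P_a × H/3 = 130.2 × 2.600 = 338.4.
Resisting moment M_r = W × 2.58 = 642.1 × 2.58 = 1657.
FS_overturning = M_r/M_o = 1657/338.4 = 4.895.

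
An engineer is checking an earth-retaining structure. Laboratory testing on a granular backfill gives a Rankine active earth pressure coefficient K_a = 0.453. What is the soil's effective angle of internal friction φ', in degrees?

K_a = tan²(45° − φ/2) ⇒ 45° − φ/2 = arctan(√0.453) = 33.94°.
φ = 2(45° − 33.94°) = 22.11°.

22.1°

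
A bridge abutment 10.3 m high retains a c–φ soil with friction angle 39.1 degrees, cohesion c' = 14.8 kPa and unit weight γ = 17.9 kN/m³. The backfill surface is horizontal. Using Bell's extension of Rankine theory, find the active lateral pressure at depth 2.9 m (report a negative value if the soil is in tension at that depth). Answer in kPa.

K_a = (1 − sin φ)/(1 + sin φ) = 0.2265.
σ_a = K_a γ z − 2c√K_a = 0.2265×17.9×2.9 − 2×14.8×0.4759 = -2.330 kPa.

-2.33 kPa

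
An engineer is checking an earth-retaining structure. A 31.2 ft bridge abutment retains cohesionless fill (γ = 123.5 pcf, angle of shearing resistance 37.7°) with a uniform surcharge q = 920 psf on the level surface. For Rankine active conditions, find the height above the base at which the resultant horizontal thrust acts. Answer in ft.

K_a = 0.2411.
Triangular part P₁ = ½K_aγH² = 14490 at H/3 = 10.40 ft; rectangular part P₂ = K_a q H = 6919 at H/2 = 15.60 ft.
ȳ = (P₁·10.40 + P₂·15.60)/(P₁+P₂) = 12.08 ft.

12.1 ft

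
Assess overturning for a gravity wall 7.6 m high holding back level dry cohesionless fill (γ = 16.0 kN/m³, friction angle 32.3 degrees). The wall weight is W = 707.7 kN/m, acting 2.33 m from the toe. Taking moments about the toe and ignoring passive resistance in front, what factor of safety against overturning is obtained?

4.64

K_a = tan²(45° − 32.3°/2) = 0.3035.
P_a = ½K_aγH² = 0.5×0.3035×16.0×7.6² = 140.2 kN/m, acting at H/3 = 2.533 m above the base.
Overturning moment M_o = P_a × H/3 = 140.2 × 2.533 = 355.3.
Resisting moment M_r = W × 2.33 = 707.7 × 2.33 = 1649.
FS_overturning = M_r/M_o = 1649/355.3 = 4.642.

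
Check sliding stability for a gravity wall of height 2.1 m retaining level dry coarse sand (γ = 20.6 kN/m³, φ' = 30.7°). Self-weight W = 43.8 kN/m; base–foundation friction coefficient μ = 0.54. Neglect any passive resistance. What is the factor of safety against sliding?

1.61

K_a = tan²(45° − 30.7°/2) = 0.3240.
P_a = ½K_aγH² = 0.5×0.3240×20.6×2.1² = 14.72 kN/m, acting at H/3 = 0.7000 m above the base.
FS_sliding = μW / P_a = 0.54×43.8 / 14.72 = 1.607.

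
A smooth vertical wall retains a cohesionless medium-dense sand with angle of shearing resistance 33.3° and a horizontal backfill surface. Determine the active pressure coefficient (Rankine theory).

K_a = tan²(45° − φ/2) = tan²(28.35°) = 0.2911.

0.291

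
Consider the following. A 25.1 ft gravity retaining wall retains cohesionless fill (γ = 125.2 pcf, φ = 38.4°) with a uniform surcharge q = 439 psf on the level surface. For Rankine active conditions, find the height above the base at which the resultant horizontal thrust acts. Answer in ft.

K_a = 0.2337.
Triangular part P₁ = ½K_aγH² = 9217 at H/3 = 8.367 ft; rectangular part P₂ = K_a q H = 2575 at H/2 = 12.55 ft.
ȳ = (P₁·8.367 + P₂·12.55)/(P₁+P₂) = 9.280 ft.

9.28 ft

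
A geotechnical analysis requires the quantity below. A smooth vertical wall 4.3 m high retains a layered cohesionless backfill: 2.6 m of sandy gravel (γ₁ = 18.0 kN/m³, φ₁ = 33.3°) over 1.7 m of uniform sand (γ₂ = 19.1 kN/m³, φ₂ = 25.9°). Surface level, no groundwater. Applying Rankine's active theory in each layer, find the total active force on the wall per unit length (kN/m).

59.7 kN/m

K_a1 = tan²(45°−33.3°/2) = 0.2911; K_a2 = tan²(45°−25.9°/2) = 0.3920.
Layer 1: σ at base = K_a1 γ₁ h₁ = 13.63 kPa; P₁ = ½×13.63×2.6 = 17.71.
Layer 2: σ_v at top = γ₁h₁ = 46.80; σ_h top = K_a2×46.80 = 18.34; σ_h base = K_a2×(46.80+19.1×1.7) = 31.07.
P₂ = ½(18.34+31.07)×1.7 = 42.00. Total P_a = 17.71+42.00 = 59.72 kN/m.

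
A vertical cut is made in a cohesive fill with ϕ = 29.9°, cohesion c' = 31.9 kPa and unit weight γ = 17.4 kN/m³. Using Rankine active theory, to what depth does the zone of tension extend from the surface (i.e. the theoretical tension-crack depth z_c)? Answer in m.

K_a = tan²(45° − 29.9°/2) = 0.3347; √K_a = 0.5785.
The active pressure is zero where K_a γ z = 2c√K_a, so z_c = 2c/(γ√K_a) = 2×31.9/(17.4×0.5785) = 6.338 m.

6.34 m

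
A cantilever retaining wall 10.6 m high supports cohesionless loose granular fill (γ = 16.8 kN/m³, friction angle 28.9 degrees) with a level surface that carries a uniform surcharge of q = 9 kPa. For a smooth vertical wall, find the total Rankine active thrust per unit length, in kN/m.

K_a = tan²(45° − φ/2) = 0.3484.
Soil triangle: ½ K_a γ H² = 0.5×0.3484×16.8×10.6² = 328.8 kN/m.
Surcharge rectangle: K_a q H = 0.3484×9×10.6 = 33.23 kN/m.
Total = 328.8 + 33.23 = 362.0 kN/m.

362 kN/m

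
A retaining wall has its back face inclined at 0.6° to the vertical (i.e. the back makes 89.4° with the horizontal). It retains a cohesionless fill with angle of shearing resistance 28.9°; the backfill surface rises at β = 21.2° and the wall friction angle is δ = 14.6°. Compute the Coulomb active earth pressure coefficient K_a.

0.461

K_a = sin²(α+φ) / [sin²α · sin(α−δ) · (1 + √{sin(φ+δ)sin(φ−β) / (sin(α−δ)sin(α+β))})²].
With α = 89.4°, φ = 28.9°, δ = 14.6°, β = 21.2°: K_a = 0.4614.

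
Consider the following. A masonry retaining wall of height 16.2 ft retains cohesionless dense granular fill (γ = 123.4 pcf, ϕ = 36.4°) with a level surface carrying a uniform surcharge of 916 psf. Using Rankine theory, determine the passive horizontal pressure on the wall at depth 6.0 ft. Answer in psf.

6490 psf

K_p = (1 + sin φ)/(1 − sin φ) = 3.919.
σ_v = γz + q = 123.4 × 6.0 + 916 = 1656 psf.
σ_h = K_p σ_v = 3.919 × 1656 = 6492 psf.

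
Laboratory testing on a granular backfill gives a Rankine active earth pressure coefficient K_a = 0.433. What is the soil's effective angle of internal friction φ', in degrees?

K_a = tan²(45° − φ/2) ⇒ 45° − φ/2 = arctan(√0.433) = 33.35°.
φ = 2(45° − 33.35°) = 23.31°.

23.3°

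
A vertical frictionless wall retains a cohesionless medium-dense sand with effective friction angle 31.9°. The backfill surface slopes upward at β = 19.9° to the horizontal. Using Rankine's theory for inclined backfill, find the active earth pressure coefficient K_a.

0.375

K_a = cos β · (cos β − √(cos²β − cos²φ)) / (cos β + √(cos²β − cos²φ)).
cos β = 0.9403, cos φ = 0.8490, √(cos²β − cos²φ) = 0.4042.
K_a = 0.9403 × (0.9403 − 0.4042)/(0.9403 + 0.4042) = 0.3749.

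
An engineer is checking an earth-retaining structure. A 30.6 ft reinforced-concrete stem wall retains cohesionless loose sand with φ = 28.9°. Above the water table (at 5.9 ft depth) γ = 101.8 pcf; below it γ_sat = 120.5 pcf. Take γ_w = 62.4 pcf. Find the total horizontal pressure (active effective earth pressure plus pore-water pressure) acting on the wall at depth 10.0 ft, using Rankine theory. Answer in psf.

K_a = (1 − sin φ)/(1 + sin φ) = 0.3484.
γ' = 120.5 − 62.4 = 58.10 pcf.
Effective vertical stress at 10.0 ft: σ'_v = 101.8×5.9 + 58.10×4.10 = 838.8 psf.
σ'_h = K_a σ'_v = 0.3484 × 838.8 = 292.2 psf; u = γ_w × 4.10 = 255.8 psf.
Total σ_h = 292.2 + 255.8 = 548.1 psf.

548 psf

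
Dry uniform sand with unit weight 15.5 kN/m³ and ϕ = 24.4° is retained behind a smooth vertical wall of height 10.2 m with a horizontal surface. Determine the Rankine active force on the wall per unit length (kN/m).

335 kN/m

K_a = tan²(45° − φ/2) = 0.4153.
P_a = ½ K_a γ H² = 0.5 × 0.4153 × 15.5 × 10.2² = 334.9 kN/m.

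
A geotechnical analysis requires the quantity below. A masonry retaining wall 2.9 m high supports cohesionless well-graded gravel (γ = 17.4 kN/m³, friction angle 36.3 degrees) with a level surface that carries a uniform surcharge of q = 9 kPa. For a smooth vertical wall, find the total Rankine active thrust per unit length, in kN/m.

K_a = tan²(45° − φ/2) = 0.2563.
Soil triangle: ½ K_a γ H² = 0.5×0.2563×17.4×2.9² = 18.75 kN/m.
Surcharge rectangle: K_a q H = 0.2563×9×2.9 = 6.689 kN/m.
Total = 18.75 + 6.689 = 25.44 kN/m.

25.4 kN/m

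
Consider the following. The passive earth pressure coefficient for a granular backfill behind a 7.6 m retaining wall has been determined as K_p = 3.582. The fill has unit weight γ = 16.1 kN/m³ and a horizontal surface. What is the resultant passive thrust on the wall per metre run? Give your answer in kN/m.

P = ½ K_p γ H² = 0.5 × 3.582 × 16.1 × 7.6² = 1666 kN/m.

1670 kN/m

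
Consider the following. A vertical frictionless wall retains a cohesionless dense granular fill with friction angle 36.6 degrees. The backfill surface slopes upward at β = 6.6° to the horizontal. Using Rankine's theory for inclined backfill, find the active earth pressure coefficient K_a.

0.257

K_a = cos β · (cos β − √(cos²β − cos²φ)) / (cos β + √(cos²β − cos²φ)).
cos β = 0.9934, cos φ = 0.8028, √(cos²β − cos²φ) = 0.5850.
K_a = 0.9934 × (0.9934 − 0.5850)/(0.9934 + 0.5850) = 0.2570.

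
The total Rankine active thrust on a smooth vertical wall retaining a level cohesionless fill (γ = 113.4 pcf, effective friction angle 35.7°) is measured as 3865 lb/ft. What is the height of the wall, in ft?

K_a = 0.2630. P_a = ½ K_a γ H² ⇒ H = √(2P_a/(K_a γ)).
H = √(2×3865/(0.2630×113.4)) = 16.10 ft.

16.1 ft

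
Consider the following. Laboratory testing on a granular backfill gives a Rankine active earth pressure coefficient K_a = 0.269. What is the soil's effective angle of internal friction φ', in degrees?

35.2°

K_a = tan²(45° − φ/2) ⇒ 45° − φ/2 = arctan(√0.269) = 27.41°.
φ = 2(45° − 27.41°) = 35.17°.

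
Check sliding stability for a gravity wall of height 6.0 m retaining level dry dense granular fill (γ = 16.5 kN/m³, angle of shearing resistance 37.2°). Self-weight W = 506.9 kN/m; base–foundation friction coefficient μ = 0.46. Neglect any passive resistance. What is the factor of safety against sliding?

3.19

K_a = tan²(45° − 37.2°/2) = 0.2464.
P_a = ½K_aγH² = 0.5×0.2464×16.5×6.0² = 73.19 kN/m, acting at H/3 = 2.000 m above the base.
FS_sliding = μW / P_a = 0.46×506.9 / 73.19 = 3.186.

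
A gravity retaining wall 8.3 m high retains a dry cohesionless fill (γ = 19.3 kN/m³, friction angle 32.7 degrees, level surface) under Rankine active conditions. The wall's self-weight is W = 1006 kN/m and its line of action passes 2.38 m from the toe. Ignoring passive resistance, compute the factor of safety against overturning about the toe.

K_a = tan²(45° − 32.7°/2) = 0.2985.
P_a = ½K_aγH² = 0.5×0.2985×19.3×8.3² = 198.4 kN/m, acting at H/3 = 2.767 m above the base.
Overturning moment M_o = P_a × H/3 = 198.4 × 2.767 = 549.0.
Resisting moment M_r = W × 2.38 = 1006 × 2.38 = 2394.
FS_overturning = M_r/M_o = 2394/549.0 = 4.361.

4.36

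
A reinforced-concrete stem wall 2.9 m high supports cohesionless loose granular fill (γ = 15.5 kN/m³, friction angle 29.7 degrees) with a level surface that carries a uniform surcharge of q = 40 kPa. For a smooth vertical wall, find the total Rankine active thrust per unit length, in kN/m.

K_a = tan²(45° − φ/2) = 0.3374.
Soil triangle: ½ K_a γ H² = 0.5×0.3374×15.5×2.9² = 21.99 kN/m.
Surcharge rectangle: K_a q H = 0.3374×40×2.9 = 39.14 kN/m.
Total = 21.99 + 39.14 = 61.13 kN/m.

61.1 kN/m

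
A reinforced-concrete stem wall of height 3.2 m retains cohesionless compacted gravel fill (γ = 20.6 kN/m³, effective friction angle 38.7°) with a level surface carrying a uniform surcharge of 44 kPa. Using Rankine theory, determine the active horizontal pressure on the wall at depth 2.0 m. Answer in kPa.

K_a = (1 − sin φ)/(1 + sin φ) = 0.2306.
σ_v = γz + q = 20.6 × 2.0 + 44 = 85.20 kPa.
σ_h = K_a σ_v = 0.2306 × 85.20 = 19.65 kPa.

19.6 kPa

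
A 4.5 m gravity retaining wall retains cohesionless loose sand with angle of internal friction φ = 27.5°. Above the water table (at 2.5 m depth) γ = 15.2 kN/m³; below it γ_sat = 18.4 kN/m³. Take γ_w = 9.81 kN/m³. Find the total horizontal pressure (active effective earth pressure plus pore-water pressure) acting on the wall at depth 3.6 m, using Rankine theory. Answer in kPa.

K_a = (1 − sin φ)/(1 + sin φ) = 0.3682.
γ' = 18.4 − 9.81 = 8.590 kN/m³.
Effective vertical stress at 3.6 m: σ'_v = 15.2×2.5 + 8.590×1.10 = 47.45 kPa.
σ'_h = K_a σ'_v = 0.3682 × 47.45 = 17.47 kPa; u = γ_w × 1.10 = 10.79 kPa.
Total σ_h = 17.47 + 10.79 = 28.26 kPa.

28.3 kPa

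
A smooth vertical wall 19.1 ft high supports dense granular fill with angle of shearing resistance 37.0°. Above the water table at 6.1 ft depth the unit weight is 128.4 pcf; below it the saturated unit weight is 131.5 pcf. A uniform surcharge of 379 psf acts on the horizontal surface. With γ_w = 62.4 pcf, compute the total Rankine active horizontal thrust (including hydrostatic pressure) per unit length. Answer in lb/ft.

K_a = tan²(45° − φ/2) = 0.2486.
γ' = 131.5 − 62.4 = 69.10 pcf. h₂ = H − d_w = 13.0 ft.
σ'_h: at surface K_a·q = 94.21; at WT K_a(q+γd_w) = 288.9; at base K_a(q+γd_w+γ'h₂) = 512.2 psf.
P₁ = ½(94.21+288.9)×6.1 = 1169; P₂ = ½(288.9+512.2)×13.0 = 5207; P_w = ½γ_w h₂² = 5273.
Total = 1169+5207+5273 = 11650 lb/ft.

11600 lb/ft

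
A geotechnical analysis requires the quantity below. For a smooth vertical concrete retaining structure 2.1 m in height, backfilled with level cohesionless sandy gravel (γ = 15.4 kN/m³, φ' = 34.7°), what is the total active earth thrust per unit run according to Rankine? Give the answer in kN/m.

K_a = tan²(45° − φ/2) = 0.2745.
P_a = ½ K_a γ H² = 0.5 × 0.2745 × 15.4 × 2.1² = 9.320 kN/m.

9.32 kN/m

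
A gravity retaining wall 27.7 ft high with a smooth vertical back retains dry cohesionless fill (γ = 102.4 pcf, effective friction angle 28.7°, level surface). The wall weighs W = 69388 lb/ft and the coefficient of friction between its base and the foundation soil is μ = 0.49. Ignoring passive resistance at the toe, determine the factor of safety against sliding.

K_a = tan²(45° − 28.7°/2) = 0.3511.
P_a = ½K_aγH² = 0.5×0.3511×102.4×27.7² = 13790 lb/ft, acting at H/3 = 9.233 ft above the base.
FS_sliding = μW / P_a = 0.49×69388 / 13790 = 2.465.

2.46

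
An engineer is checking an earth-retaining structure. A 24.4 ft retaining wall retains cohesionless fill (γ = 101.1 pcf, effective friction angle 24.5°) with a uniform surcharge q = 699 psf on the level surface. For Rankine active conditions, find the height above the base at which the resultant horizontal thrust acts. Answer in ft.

9.60 ft

K_a = 0.4137.
Triangular part P₁ = ½K_aγH² = 12450 at H/3 = 8.133 ft; rectangular part P₂ = K_a q H = 7056 at H/2 = 12.20 ft.
ȳ = (P₁·8.133 + P₂·12.20)/(P₁+P₂) = 9.604 ft.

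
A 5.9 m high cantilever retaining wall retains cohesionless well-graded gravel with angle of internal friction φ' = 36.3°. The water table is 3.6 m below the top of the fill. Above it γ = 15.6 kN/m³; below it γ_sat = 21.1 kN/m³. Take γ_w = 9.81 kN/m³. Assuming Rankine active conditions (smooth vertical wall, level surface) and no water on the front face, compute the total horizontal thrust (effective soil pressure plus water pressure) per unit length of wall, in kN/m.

92.6 kN/m

K_a = tan²(45° − φ/2) = 0.2563.
γ' = 21.1 − 9.81 = 11.29 kN/m³. Depth below WT = 2.3 m.
σ'_h at WT = K_a γ d_w = 14.39 kPa; at base = 14.39 + K_a γ' × 2.3 = 21.05 kPa.
P₁ (0–3.6 m) = ½×14.39×3.6 = 25.91. P₂ (3.6–5.9 m) = ½(14.39+21.05)×2.3 = 40.75.
P_w = ½ γ_w h₂² = 0.5×9.81×2.3² = 25.95. Total = 25.91+40.75+25.95 = 92.61 kN/m.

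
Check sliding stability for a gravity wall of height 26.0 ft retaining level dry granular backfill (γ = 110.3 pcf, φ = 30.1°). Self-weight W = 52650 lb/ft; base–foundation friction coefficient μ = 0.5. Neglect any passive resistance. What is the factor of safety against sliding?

K_a = tan²(45° − 30.1°/2) = 0.3320.
P_a = ½K_aγH² = 0.5×0.3320×110.3×26.0² = 12380 lb/ft, acting at H/3 = 8.667 ft above the base.
FS_sliding = μW / P_a = 0.5×52650 / 12380 = 2.127.

2.13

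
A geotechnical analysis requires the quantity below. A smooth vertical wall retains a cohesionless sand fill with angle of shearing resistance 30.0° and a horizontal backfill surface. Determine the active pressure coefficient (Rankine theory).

K_a = (1 − sin φ)/(1 + sin φ) = (1 − sin 30.0°)/(1 + sin 30.0°) = 0.3333.

0.333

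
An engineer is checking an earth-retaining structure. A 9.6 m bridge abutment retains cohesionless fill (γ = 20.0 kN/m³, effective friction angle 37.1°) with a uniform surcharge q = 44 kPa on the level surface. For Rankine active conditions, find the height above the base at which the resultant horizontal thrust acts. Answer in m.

K_a = 0.2475.
Triangular part P₁ = ½K_aγH² = 228.1 at H/3 = 3.200 m; rectangular part P₂ = K_a q H = 104.5 at H/2 = 4.800 m.
ȳ = (P₁·3.200 + P₂·4.800)/(P₁+P₂) = 3.703 m.

3.70 m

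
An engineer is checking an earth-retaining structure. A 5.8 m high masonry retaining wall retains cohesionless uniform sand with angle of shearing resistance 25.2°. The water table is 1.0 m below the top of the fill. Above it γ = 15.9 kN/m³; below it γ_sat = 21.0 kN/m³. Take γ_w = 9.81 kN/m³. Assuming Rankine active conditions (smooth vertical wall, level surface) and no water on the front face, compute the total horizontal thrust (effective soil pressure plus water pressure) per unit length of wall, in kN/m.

199 kN/m

K_a = tan²(45° − φ/2) = 0.4027.
γ' = 21.0 − 9.81 = 11.19 kN/m³. Depth below WT = 4.8 m.
σ'_h at WT = K_a γ d_w = 6.404 kPa; at base = 6.404 + K_a γ' × 4.8 = 28.04 kPa.
P₁ (0–1.0 m) = ½×6.404×1.0 = 3.202. P₂ (1.0–5.8 m) = ½(6.404+28.04)×4.8 = 82.65.
P_w = ½ γ_w h₂² = 0.5×9.81×4.8² = 113.0. Total = 3.202+82.65+113.0 = 198.9 kN/m.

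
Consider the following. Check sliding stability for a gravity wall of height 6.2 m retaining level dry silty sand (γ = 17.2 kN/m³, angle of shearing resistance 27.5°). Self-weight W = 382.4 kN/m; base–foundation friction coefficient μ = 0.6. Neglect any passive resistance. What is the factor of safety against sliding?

1.88

K_a = tan²(45° − 27.5°/2) = 0.3682.
P_a = ½K_aγH² = 0.5×0.3682×17.2×6.2² = 121.7 kN/m, acting at H/3 = 2.067 m above the base.
FS_sliding = μW / P_a = 0.6×382.4 / 121.7 = 1.885.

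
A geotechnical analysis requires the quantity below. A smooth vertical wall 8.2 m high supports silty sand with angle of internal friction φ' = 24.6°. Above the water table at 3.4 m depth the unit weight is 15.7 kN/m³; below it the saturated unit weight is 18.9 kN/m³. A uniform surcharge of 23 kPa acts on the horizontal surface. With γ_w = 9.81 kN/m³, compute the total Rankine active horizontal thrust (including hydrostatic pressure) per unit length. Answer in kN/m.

K_a = tan²(45° − φ/2) = 0.4121.
γ' = 18.9 − 9.81 = 9.090 kN/m³. h₂ = H − d_w = 4.8 m.
σ'_h: at surface K_a·q = 9.479; at WT K_a(q+γd_w) = 31.48; at base K_a(q+γd_w+γ'h₂) = 49.46 kPa.
P₁ = ½(9.479+31.48)×3.4 = 69.63; P₂ = ½(31.48+49.46)×4.8 = 194.3; P_w = ½γ_w h₂² = 113.0.
Total = 69.63+194.3+113.0 = 376.9 kN/m.

377 kN/m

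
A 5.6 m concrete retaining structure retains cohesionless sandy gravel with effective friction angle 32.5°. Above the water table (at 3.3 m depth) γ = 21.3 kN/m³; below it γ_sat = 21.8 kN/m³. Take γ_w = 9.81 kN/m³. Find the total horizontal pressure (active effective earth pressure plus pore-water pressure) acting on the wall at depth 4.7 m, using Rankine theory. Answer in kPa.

K_a = (1 − sin φ)/(1 + sin φ) = 0.3010.
γ' = 21.8 − 9.81 = 11.99 kN/m³.
Effective vertical stress at 4.7 m: σ'_v = 21.3×3.3 + 11.99×1.40 = 87.08 kPa.
σ'_h = K_a σ'_v = 0.3010 × 87.08 = 26.21 kPa; u = γ_w × 1.40 = 13.73 kPa.
Total σ_h = 26.21 + 13.73 = 39.94 kPa.

39.9 kPa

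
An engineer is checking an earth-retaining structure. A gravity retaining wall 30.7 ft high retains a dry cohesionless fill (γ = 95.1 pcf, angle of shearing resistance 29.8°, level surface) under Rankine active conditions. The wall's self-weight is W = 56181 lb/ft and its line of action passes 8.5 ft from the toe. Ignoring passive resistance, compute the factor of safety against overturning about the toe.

K_a = tan²(45° − 29.8°/2) = 0.3360.
P_a = ½K_aγH² = 0.5×0.3360×95.1×30.7² = 15060 lb/ft, acting at H/3 = 10.23 ft above the base.
Overturning moment M_o = P_a × H/3 = 15060 × 10.23 = 154100.
Resisting moment M_r = W × 8.5 = 56181 × 8.5 = 477500.
FS_overturning = M_r/M_o = 477500/154100 = 3.099.

3.10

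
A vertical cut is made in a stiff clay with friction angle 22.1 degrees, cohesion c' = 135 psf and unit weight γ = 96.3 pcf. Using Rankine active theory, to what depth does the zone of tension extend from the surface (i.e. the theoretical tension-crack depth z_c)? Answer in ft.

K_a = tan²(45° − 22.1°/2) = 0.4533; √K_a = 0.6732.
The active pressure is zero where K_a γ z = 2c√K_a, so z_c = 2c/(γ√K_a) = 2×135/(96.3×0.6732) = 4.165 ft.

4.16 ft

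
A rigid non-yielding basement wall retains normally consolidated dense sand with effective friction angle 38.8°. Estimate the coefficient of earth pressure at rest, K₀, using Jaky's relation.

0.373

K₀ = 1 − sin φ' = 1 − sin 38.8° = 0.3734.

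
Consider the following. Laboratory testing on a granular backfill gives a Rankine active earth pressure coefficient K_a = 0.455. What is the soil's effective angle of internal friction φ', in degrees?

22.0°

K_a = tan²(45° − φ/2) ⇒ 45° − φ/2 = arctan(√0.455) = 34.00°.
φ = 2(45° − 34.00°) = 22.00°.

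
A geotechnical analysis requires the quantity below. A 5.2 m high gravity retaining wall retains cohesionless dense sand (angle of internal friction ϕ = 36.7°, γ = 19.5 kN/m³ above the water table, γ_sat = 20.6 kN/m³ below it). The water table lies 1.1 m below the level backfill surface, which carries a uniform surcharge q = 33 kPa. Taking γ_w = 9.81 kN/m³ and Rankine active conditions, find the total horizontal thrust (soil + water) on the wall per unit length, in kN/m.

K_a = tan²(45° − φ/2) = 0.2519.
γ' = 20.6 − 9.81 = 10.79 kN/m³. h₂ = H − d_w = 4.1 m.
σ'_h: at surface K_a·q = 8.311; at WT K_a(q+γd_w) = 13.71; at base K_a(q+γd_w+γ'h₂) = 24.86 kPa.
P₁ = ½(8.311+13.71)×1.1 = 12.11; P₂ = ½(13.71+24.86)×4.1 = 79.07; P_w = ½γ_w h₂² = 82.45.
Total = 12.11+79.07+82.45 = 173.6 kN/m.

174 kN/m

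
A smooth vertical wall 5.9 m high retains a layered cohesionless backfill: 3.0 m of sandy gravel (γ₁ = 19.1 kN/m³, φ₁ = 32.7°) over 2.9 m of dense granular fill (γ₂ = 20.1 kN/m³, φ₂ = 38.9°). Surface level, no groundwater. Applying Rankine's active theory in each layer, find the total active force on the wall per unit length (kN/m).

82.9 kN/m

K_a1 = tan²(45°−32.7°/2) = 0.2985; K_a2 = tan²(45°−38.9°/2) = 0.2285.
Layer 1: σ at base = K_a1 γ₁ h₁ = 17.10 kPa; P₁ = ½×17.10×3.0 = 25.66.
Layer 2: σ_v at top = γ₁h₁ = 57.30; σ_h top = K_a2×57.30 = 13.09; σ_h base = K_a2×(57.30+20.1×2.9) = 26.42.
P₂ = ½(13.09+26.42)×2.9 = 57.29. Total P_a = 25.66+57.29 = 82.95 kN/m.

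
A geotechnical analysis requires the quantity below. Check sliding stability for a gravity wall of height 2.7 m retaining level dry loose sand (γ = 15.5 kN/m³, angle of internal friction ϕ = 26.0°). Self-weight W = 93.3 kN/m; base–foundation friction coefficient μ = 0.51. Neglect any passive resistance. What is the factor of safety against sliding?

K_a = tan²(45° − 26.0°/2) = 0.3905.
P_a = ½K_aγH² = 0.5×0.3905×15.5×2.7² = 22.06 kN/m, acting at H/3 = 0.9000 m above the base.
FS_sliding = μW / P_a = 0.51×93.3 / 22.06 = 2.157.

2.16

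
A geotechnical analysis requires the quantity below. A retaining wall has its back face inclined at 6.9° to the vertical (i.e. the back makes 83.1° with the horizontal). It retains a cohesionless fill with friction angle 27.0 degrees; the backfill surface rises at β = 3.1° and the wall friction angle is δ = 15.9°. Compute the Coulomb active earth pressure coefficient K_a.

0.405

K_a = sin²(α+φ) / [sin²α · sin(α−δ) · (1 + √{sin(φ+δ)sin(φ−β) / (sin(α−δ)sin(α+β))})²].
With α = 83.1°, φ = 27.0°, δ = 15.9°, β = 3.1°: K_a = 0.4053.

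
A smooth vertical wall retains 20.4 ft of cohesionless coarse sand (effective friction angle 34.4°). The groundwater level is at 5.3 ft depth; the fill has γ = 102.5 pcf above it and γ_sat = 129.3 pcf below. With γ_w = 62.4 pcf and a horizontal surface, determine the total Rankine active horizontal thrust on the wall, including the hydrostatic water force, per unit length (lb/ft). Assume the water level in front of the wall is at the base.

K_a = tan²(45° − φ/2) = 0.2780.
γ' = 129.3 − 62.4 = 66.90 pcf. Depth below WT = 15.1 ft.
σ'_h at WT = K_a γ d_w = 151.0 psf; at base = 151.0 + K_a γ' × 15.1 = 431.8 psf.
P₁ (0–5.3 ft) = ½×151.0×5.3 = 400.2. P₂ (5.3–20.4 ft) = ½(151.0+431.8)×15.1 = 4400.
P_w = ½ γ_w h₂² = 0.5×62.4×15.1² = 7114. Total = 400.2+4400+7114 = 11910 lb/ft.

11900 lb/ft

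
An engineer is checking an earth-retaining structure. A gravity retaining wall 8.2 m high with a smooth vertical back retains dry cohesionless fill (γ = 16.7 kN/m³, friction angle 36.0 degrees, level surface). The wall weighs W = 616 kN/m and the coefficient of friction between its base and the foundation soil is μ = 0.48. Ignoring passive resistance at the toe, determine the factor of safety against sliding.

2.03

K_a = tan²(45° − 36.0°/2) = 0.2596.
P_a = ½K_aγH² = 0.5×0.2596×16.7×8.2² = 145.8 kN/m, acting at H/3 = 2.733 m above the base.
FS_sliding = μW / P_a = 0.48×616 / 145.8 = 2.029.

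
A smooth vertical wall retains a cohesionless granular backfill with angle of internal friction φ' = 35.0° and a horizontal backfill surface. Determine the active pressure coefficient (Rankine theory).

K_a = (1 − sin φ)/(1 + sin φ) = (1 − sin 35.0°)/(1 + sin 35.0°) = 0.2710.

0.271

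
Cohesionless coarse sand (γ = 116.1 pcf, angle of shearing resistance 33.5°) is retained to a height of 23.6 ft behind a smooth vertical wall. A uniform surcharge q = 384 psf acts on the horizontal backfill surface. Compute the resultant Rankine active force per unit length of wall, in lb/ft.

12000 lb/ft

K_a = tan²(45° − φ/2) = 0.2887.
Soil triangle: ½ K_a γ H² = 0.5×0.2887×116.1×23.6² = 9335 lb/ft.
Surcharge rectangle: K_a q H = 0.2887×384×23.6 = 2616 lb/ft.
Total = 9335 + 2616 = 11950 lb/ft.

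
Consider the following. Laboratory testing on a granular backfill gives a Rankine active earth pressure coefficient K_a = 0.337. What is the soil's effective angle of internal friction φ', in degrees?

29.7°

K_a = tan²(45° − φ/2) ⇒ 45° − φ/2 = arctan(√0.337) = 30.14°.
φ = 2(45° − 30.14°) = 29.73°.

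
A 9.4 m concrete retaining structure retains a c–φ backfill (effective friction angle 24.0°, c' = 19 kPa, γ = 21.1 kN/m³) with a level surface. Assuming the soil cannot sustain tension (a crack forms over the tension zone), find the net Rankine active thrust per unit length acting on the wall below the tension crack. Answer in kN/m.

195 kN/m

K_a = 0.4217; √K_a = 0.6494.
Tension-crack depth z_c = 2c/(γ√K_a) = 2×19/(21.1×0.6494) = 2.773 m.
σ_a at base = K_a γ H − 2c√K_a = 0.4217×21.1×9.4 − 2×19×0.6494 = 58.97 kPa.
P_a = ½ × 58.97 × (H − z_c) = 0.5×58.97×6.627 = 195.4 kN/m.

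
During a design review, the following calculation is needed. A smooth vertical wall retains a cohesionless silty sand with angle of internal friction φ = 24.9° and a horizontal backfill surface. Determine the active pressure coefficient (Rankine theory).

0.407

K_a = tan²(45° − φ/2) = tan²(32.55°) = 0.4074.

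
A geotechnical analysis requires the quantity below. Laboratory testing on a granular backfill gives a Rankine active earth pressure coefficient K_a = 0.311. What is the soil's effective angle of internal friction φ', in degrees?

K_a = tan²(45° − φ/2) ⇒ 45° − φ/2 = arctan(√0.311) = 29.15°.
φ = 2(45° − 29.15°) = 31.71°.

31.7°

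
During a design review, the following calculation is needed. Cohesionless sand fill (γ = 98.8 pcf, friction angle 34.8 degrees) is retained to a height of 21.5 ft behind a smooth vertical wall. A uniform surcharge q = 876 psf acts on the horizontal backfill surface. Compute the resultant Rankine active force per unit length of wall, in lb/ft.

K_a = tan²(45° − φ/2) = 0.2733.
Soil triangle: ½ K_a γ H² = 0.5×0.2733×98.8×21.5² = 6241 lb/ft.
Surcharge rectangle: K_a q H = 0.2733×876×21.5 = 5147 lb/ft.
Total = 6241 + 5147 = 11390 lb/ft.

11400 lb/ft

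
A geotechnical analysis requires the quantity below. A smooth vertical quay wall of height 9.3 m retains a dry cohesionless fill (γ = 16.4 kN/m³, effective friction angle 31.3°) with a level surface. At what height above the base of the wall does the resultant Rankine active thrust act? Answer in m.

3.10 m

K_a = 0.3162.
The pressure distribution is triangular, so the resultant acts at H/3 above the base = 9.3/3 = 3.100 m.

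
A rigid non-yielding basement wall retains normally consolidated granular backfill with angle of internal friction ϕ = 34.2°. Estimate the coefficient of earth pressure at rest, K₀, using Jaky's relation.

K₀ = 1 − sin φ' = 1 − sin 34.2° = 0.4379.

0.438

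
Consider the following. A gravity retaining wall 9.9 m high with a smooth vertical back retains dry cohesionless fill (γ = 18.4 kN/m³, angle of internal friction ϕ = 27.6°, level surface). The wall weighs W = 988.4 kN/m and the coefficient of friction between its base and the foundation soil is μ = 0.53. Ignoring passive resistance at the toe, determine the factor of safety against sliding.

K_a = tan²(45° − 27.6°/2) = 0.3668.
P_a = ½K_aγH² = 0.5×0.3668×18.4×9.9² = 330.7 kN/m, acting at H/3 = 3.300 m above the base.
FS_sliding = μW / P_a = 0.53×988.4 / 330.7 = 1.584.

1.58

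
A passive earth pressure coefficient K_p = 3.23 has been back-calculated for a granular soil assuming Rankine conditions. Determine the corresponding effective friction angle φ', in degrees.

K_p = (1+sin φ)/(1−sin φ) ⇒ sin φ = (K_p − 1)/(K_p + 1) = 0.5272.
φ = arcsin(0.5272) = 31.82°.

31.8°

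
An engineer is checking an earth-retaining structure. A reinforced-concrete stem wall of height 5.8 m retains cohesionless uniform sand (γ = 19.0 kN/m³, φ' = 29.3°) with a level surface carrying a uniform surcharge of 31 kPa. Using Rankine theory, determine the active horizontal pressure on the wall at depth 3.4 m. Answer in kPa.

K_a = (1 − sin φ)/(1 + sin φ) = 0.3428.
σ_v = γz + q = 19.0 × 3.4 + 31 = 95.60 kPa.
σ_h = K_a σ_v = 0.3428 × 95.60 = 32.78 kPa.

32.8 kPa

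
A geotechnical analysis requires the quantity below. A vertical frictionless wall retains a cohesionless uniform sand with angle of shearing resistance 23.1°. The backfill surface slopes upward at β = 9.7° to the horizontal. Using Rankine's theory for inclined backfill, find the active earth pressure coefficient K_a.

K_a = cos β · (cos β − √(cos²β − cos²φ)) / (cos β + √(cos²β − cos²φ)).
cos β = 0.9857, cos φ = 0.9198, √(cos²β − cos²φ) = 0.3543.
K_a = 0.9857 × (0.9857 − 0.3543)/(0.9857 + 0.3543) = 0.4644.

0.464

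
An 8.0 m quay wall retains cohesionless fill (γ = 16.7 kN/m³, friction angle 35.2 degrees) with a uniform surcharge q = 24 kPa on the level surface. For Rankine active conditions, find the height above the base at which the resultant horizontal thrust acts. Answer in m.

K_a = 0.2687.
Triangular part P₁ = ½K_aγH² = 143.6 at H/3 = 2.667 m; rectangular part P₂ = K_a q H = 51.59 at H/2 = 4.000 m.
ȳ = (P₁·2.667 + P₂·4.000)/(P₁+P₂) = 3.019 m.

3.02 m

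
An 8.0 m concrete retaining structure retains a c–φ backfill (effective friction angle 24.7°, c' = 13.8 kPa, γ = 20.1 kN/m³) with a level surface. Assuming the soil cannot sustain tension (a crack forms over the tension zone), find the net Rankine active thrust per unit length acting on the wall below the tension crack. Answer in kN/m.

K_a = 0.4106; √K_a = 0.6408.
Tension-crack depth z_c = 2c/(γ√K_a) = 2×13.8/(20.1×0.6408) = 2.143 m.
σ_a at base = K_a γ H − 2c√K_a = 0.4106×20.1×8.0 − 2×13.8×0.6408 = 48.33 kPa.
P_a = ½ × 48.33 × (H − z_c) = 0.5×48.33×5.857 = 141.5 kN/m.

142 kN/m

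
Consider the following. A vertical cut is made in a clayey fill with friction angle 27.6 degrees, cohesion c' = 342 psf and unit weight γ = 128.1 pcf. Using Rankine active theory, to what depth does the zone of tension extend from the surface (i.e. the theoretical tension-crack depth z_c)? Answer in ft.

8.82 ft

K_a = tan²(45° − 27.6°/2) = 0.3668; √K_a = 0.6056.
The active pressure is zero where K_a γ z = 2c√K_a, so z_c = 2c/(γ√K_a) = 2×342/(128.1×0.6056) = 8.817 ft.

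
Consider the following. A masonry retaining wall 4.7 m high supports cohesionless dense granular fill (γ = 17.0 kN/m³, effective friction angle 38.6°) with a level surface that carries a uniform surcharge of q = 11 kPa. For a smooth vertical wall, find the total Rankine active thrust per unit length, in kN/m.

K_a = tan²(45° − φ/2) = 0.2316.
Soil triangle: ½ K_a γ H² = 0.5×0.2316×17.0×4.7² = 43.49 kN/m.
Surcharge rectangle: K_a q H = 0.2316×11×4.7 = 11.97 kN/m.
Total = 43.49 + 11.97 = 55.46 kN/m.

55.5 kN/m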